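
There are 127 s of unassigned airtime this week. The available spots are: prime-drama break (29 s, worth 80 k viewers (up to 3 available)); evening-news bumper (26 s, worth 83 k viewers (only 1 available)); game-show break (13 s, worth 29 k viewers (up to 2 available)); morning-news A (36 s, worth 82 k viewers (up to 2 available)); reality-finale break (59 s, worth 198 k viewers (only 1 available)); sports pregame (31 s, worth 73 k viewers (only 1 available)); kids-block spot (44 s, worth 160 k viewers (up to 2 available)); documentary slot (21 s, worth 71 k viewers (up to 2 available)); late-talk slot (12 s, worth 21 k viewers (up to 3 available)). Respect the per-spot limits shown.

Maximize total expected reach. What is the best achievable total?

432

A density-first pass picks game-show break + 2×kids-block spot + documentary slot — 420 at 122 s.
Replace documentary slot with evening-news bumper: the trade gains 12 net, giving 432 at 127 s.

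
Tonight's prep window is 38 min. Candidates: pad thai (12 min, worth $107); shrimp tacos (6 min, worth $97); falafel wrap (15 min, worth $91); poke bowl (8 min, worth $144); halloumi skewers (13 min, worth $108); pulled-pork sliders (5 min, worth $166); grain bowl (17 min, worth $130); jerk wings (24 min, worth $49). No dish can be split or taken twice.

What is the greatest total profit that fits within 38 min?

537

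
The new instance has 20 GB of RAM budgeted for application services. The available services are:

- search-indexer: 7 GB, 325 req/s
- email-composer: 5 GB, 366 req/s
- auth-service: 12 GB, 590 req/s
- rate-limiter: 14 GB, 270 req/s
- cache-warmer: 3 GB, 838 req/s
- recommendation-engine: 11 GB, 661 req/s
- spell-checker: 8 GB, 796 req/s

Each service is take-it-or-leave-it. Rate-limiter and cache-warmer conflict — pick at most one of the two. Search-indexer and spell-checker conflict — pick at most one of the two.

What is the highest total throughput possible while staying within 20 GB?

Ranking by ratio (throughput/GB): cache-warmer 279.33, spell-checker 99.50, email-composer 73.20, recommendation-engine 60.09.
Best packing: email-composer + cache-warmer + spell-checker — 16 GB, 2000 total.

2000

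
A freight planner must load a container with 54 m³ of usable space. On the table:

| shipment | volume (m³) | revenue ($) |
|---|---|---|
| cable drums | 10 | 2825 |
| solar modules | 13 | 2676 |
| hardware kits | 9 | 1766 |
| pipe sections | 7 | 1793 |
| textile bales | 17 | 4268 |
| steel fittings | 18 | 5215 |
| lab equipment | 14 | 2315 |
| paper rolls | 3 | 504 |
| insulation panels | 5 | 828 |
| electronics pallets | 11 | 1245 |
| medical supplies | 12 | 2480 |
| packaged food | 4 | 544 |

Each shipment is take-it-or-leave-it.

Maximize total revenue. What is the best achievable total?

By revenue per m³: steel fittings 289.72, cable drums 282.50, pipe sections 256.14, textile bales 251.06 lead.
Best packing: cable drums + pipe sections + textile bales + steel fittings — 52 m³, 14101 total.
An exhaustive check of the 4096 subsets confirms 14101.

14101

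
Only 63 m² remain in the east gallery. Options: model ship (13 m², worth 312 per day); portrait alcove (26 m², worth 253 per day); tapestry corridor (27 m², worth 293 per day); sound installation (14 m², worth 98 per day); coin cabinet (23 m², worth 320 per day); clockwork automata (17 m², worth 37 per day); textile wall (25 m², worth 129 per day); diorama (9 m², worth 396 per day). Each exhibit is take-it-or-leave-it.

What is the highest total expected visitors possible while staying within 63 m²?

Ranking by ratio (expected visitors/m²): diorama 44.00, model ship 24.00, coin cabinet 13.91.
Taking model ship + sound installation + coin cabinet + diorama: 59 m² used, 1126 in expected visitors.
Runner-up model ship + tapestry corridor + sound installation + diorama tops out at 1099.

1126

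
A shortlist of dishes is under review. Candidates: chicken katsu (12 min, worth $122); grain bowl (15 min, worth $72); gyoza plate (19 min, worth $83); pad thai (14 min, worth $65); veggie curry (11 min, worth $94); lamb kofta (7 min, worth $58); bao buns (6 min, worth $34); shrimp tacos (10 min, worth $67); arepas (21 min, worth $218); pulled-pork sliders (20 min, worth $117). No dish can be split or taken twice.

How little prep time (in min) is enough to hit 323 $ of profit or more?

33

Look for the lowest-prep combination reaching 323.
chicken katsu + arepas reaches 340 using 33 min.
No combination under 33 min hits 323.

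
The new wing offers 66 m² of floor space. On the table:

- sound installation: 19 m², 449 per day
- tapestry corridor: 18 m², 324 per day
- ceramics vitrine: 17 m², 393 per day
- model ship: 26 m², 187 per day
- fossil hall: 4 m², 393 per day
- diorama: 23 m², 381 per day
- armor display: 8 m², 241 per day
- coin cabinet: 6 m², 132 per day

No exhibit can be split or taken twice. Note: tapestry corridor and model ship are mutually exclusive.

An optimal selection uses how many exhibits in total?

5

The maximum expected visitors within 66 m² is 1800.
For example sound installation + tapestry corridor + ceramics vitrine + fossil hall + armor display achieves it, using 66 m².
Any selection reaching 1800 contains exactly 5 exhibits.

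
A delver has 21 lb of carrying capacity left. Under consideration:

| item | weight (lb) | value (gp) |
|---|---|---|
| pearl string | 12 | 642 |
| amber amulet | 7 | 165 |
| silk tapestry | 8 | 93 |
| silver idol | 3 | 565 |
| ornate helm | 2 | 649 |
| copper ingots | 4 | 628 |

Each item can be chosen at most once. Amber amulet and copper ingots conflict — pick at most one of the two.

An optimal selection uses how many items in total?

4

The maximum value within 21 lb is 2484.
For example pearl string + silver idol + ornate helm + copper ingots achieves it, using 21 lb.
Any selection reaching 2484 contains exactly 4 items.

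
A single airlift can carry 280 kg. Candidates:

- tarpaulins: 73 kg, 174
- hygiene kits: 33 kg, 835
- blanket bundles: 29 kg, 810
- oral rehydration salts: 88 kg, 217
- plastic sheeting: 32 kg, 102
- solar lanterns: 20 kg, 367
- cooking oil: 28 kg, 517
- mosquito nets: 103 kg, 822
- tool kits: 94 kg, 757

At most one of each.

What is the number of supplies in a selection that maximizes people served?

5

Best achievable people served is 3591.
For example hygiene kits + blanket bundles + solar lanterns + mosquito nets + tool kits achieves it, using 279 kg.
All optima have 5 supplies.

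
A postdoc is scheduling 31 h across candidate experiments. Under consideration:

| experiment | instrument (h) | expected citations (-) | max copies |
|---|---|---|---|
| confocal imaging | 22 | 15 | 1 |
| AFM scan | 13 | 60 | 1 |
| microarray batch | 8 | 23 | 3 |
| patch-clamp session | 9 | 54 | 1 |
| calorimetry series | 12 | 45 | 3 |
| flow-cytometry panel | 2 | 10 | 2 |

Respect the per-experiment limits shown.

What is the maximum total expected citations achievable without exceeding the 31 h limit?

137

Density check — patch-clamp session 6.00, flow-cytometry panel 5.00, AFM scan 4.62, calorimetry series 3.75 are the best per h.
A density-first pass picks AFM scan + patch-clamp session + 2×flow-cytometry panel — 134 at 26 h.
Dropping 2×flow-cytometry panel frees 4 h; slotting in microarray batch (8 h) lifts the total to 137 at 30 h.
That's the maximum — no swap from here does better than 137.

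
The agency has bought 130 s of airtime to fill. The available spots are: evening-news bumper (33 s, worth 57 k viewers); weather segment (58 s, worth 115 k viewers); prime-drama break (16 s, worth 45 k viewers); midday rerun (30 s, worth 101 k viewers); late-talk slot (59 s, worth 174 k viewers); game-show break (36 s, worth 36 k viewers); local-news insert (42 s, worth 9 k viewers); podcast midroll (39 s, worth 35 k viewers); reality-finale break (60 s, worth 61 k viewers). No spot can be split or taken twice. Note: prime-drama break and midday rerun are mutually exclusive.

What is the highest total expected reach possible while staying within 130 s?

332

Taking evening-news bumper + midday rerun + late-talk slot: 122 s used, 332 in expected reach.
That's the maximum — no feasible swap from here does better than 332.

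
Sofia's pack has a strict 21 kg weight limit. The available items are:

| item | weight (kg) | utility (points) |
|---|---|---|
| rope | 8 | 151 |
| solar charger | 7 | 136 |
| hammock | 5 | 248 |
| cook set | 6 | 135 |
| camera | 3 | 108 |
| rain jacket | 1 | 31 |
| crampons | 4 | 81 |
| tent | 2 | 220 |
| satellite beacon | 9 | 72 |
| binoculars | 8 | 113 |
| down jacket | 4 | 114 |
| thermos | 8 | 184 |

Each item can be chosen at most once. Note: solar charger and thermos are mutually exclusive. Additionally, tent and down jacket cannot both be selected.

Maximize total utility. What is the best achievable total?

By utility per kg: tent 110.00, hammock 49.60, camera 36.00 lead.
Hammock + cook set + camera + rain jacket + crampons + tent uses 21 of the 21 kg and totals 823.
An exhaustive check of the 4096 subsets confirms 823.

823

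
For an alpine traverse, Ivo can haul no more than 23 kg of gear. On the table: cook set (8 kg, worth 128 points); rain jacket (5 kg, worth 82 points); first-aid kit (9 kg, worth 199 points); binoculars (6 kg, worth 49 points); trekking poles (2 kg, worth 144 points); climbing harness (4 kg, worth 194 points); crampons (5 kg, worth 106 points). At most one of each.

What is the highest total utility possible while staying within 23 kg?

665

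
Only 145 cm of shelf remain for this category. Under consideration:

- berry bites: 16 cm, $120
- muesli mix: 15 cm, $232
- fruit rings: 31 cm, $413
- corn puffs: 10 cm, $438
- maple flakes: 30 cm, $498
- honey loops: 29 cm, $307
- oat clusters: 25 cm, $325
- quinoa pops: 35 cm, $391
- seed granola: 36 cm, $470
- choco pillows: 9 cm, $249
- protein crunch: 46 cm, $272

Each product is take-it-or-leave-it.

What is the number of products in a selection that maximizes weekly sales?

The maximum weekly sales within 145 cm is 2393.
For example fruit rings + corn puffs + maple flakes + oat clusters + seed granola + choco pillows achieves it, using 141 cm.
All optima have 6 products.

6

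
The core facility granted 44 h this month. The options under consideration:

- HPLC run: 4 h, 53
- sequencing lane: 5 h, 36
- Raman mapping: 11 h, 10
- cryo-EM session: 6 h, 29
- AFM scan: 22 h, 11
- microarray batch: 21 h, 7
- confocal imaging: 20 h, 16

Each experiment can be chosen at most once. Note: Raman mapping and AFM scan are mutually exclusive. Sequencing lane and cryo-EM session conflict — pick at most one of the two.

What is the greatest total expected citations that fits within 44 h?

115

Density check — HPLC run 13.25, sequencing lane 7.20, cryo-EM session 4.83 are the best per h.
Taking HPLC run + sequencing lane + Raman mapping + confocal imaging: 40 h used, 115 in expected citations.
The closest alternative, HPLC run + Raman mapping + cryo-EM session + confocal imaging, reaches only 108.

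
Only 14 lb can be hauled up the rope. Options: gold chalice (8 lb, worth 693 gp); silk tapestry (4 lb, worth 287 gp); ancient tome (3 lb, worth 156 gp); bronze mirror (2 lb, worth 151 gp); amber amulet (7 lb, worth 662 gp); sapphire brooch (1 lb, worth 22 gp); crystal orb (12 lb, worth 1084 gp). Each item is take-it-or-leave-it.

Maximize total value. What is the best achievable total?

1235

Density check — amber amulet 94.57, crystal orb 90.33, gold chalice 86.62 are the best per lb.
Greedy by ratio would take silk tapestry + bronze mirror + amber amulet + sapphire brooch: 14 lb used, total 1122.
Dropping silk tapestry and amber amulet and sapphire brooch frees 12 lb; slotting in crystal orb (12 lb) lifts the total to 1235 at 14 lb.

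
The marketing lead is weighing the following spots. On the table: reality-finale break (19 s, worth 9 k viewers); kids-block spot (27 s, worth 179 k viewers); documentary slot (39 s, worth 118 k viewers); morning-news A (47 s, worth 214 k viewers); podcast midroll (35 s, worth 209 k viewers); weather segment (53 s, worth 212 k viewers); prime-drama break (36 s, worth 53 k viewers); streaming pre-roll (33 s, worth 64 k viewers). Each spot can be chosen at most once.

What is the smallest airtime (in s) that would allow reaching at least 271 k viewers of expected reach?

Minimise s subject to total expected reach ≥ 271.
kids-block spot + podcast midroll reaches 388 using 62 s.
Any bundle with less than 62 s falls short of 271.

62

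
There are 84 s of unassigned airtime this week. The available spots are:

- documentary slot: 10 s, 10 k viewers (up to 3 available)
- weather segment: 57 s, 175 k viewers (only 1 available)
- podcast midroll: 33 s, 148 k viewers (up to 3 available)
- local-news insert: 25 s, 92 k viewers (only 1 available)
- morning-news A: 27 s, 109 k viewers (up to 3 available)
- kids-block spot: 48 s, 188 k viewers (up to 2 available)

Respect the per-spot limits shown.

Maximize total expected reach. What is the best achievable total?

A density-first pass picks documentary slot + 2×podcast midroll — 306 at 76 s.
Dropping documentary slot and podcast midroll frees 43 s; slotting in kids-block spot (48 s) lifts the total to 336 at 81 s.
That's the maximum — no swap from here does better than 336.

336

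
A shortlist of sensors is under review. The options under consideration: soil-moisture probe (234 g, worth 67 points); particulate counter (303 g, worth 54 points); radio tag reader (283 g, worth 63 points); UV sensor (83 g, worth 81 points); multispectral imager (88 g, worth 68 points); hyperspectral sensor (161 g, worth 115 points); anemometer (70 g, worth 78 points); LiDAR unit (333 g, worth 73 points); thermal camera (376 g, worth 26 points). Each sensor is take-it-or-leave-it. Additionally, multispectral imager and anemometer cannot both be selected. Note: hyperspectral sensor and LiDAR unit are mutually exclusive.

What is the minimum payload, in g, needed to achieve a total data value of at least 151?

Look for the lowest-payload combination reaching 151.
Taking UV sensor + anemometer gives 159 (≥ 151) for 153 g.
Below 153 g the best achievable stays under 151.

153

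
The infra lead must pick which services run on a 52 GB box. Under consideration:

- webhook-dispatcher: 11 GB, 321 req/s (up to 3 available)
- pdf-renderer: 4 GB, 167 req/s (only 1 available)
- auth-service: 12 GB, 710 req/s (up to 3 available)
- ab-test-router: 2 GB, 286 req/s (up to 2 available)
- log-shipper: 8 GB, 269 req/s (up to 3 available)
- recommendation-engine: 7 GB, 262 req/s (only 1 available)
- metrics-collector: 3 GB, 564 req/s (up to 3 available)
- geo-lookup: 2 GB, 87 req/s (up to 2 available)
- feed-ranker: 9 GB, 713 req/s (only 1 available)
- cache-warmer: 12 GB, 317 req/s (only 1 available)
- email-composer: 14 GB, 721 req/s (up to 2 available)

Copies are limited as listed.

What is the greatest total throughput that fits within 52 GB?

4651

Greedy by ratio would take 2×auth-service + 2×ab-test-router + 3×metrics-collector + 2×geo-lookup + feed-ranker: 50 GB used, total 4571.
Dropping geo-lookup frees 2 GB; slotting in pdf-renderer (4 GB) lifts the total to 4651 at 52 GB.
Every other selection either busts 52 GB or exceeds an availability limit or fails to beat 4651.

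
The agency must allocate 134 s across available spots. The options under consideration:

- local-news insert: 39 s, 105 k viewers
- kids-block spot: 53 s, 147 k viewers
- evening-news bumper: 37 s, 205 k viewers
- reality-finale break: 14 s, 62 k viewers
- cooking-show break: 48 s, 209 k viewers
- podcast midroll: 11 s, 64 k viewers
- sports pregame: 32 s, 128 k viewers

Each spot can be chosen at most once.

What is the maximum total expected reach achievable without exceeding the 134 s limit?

Filling by ratio: evening-news bumper + reality-finale break + cooking-show break + podcast midroll for 540, with 24 s left unused.
Replace reality-finale break with sports pregame: the trade gains 66 net, giving 606 at 128 s.

606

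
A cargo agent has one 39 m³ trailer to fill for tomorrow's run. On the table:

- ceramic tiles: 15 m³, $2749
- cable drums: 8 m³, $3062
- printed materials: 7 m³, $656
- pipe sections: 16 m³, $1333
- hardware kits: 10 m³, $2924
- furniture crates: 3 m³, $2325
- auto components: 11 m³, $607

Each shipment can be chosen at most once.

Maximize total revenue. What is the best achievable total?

Ranking by ratio (revenue/m³): furniture crates 775.00, cable drums 382.75, hardware kits 292.40, ceramic tiles 183.27.
The ratio ordering already packs tightly: ceramic tiles + cable drums + hardware kits + furniture crates, 36 m³, 11060.
The closest alternative, cable drums + pipe sections + hardware kits + furniture crates, reaches only 9644.

11060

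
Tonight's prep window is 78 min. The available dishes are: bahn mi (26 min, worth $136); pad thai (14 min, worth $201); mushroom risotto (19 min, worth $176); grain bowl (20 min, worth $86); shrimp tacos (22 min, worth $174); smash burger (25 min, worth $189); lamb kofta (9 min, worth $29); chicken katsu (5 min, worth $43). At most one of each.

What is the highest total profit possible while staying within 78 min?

652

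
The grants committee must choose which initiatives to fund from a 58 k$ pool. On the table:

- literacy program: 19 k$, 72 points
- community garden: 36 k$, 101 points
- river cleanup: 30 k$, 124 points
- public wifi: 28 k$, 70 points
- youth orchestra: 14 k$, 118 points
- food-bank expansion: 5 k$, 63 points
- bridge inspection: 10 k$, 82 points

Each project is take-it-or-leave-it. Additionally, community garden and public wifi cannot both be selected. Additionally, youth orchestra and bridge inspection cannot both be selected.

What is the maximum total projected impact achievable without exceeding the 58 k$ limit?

305

River cleanup + youth orchestra + food-bank expansion uses 49 of the 58 k$ and totals 305.
Next best is community garden + youth orchestra + food-bank expansion at 282 (55 k$) — short by 23.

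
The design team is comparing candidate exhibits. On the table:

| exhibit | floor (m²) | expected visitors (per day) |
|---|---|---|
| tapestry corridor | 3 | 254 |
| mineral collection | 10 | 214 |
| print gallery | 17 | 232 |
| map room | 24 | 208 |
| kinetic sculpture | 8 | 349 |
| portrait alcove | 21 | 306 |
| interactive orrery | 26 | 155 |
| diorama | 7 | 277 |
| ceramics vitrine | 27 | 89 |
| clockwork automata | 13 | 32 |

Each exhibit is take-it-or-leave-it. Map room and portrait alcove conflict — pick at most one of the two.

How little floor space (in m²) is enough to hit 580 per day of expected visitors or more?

Need the lightest bundle worth ≥ 580.
tapestry corridor + kinetic sculpture: 603 expected visitors at 11 m².
Any bundle with less than 11 m² falls short of 580.

11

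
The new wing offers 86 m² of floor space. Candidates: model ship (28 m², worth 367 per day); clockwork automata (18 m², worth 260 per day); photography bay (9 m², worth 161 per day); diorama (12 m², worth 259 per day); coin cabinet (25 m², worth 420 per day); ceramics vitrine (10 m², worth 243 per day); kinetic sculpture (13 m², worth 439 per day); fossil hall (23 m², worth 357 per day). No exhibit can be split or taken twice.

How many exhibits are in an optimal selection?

Best achievable expected visitors is 1719.
One optimal bundle: clockwork automata + photography bay + diorama + ceramics vitrine + kinetic sculpture + fossil hall (85 m²).
Every optimal selection uses 6 exhibits.

6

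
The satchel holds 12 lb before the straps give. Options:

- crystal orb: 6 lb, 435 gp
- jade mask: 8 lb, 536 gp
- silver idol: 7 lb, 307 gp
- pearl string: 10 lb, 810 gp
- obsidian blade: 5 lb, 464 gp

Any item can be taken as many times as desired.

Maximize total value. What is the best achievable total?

Density check — obsidian blade 92.80, pearl string 81.00, crystal orb 72.50 are the best per lb.
Taking 2×obsidian blade: 10 lb used, 928 in value.
That's the maximum — no swap from here does better than 928.

928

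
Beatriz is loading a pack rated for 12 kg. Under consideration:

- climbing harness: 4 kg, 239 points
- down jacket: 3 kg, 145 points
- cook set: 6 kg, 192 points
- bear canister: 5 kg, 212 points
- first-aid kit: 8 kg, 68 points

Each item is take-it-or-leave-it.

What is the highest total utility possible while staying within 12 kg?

By utility per kg: climbing harness 59.75, down jacket 48.33, bear canister 42.40, cook set 32.00 lead.
Best packing: climbing harness + down jacket + bear canister — 12 kg, 596 total.
Runner-up climbing harness + bear canister tops out at 451.

596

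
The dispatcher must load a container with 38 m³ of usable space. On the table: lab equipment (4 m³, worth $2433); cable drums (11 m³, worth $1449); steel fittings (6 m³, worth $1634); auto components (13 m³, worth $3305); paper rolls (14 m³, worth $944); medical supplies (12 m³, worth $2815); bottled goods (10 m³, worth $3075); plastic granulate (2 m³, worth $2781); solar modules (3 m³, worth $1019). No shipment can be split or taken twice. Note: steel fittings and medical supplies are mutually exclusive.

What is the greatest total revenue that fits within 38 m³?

14247

Taking lab equipment + steel fittings + auto components + bottled goods + plastic granulate + solar modules: 38 m³ used, 14247 in revenue.
Next best is lab equipment + steel fittings + auto components + bottled goods + plastic granulate at 13228 (35 m³) — short by 1019.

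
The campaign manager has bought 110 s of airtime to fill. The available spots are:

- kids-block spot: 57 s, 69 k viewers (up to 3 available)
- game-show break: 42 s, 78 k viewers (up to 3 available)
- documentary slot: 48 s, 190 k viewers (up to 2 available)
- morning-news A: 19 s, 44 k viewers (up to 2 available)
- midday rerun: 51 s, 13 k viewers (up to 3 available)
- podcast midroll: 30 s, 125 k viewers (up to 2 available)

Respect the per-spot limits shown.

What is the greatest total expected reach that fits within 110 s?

Taking documentary slot + 2×podcast midroll: 108 s used, 440 in expected reach.
That's the maximum — no swap from here does better than 440.

440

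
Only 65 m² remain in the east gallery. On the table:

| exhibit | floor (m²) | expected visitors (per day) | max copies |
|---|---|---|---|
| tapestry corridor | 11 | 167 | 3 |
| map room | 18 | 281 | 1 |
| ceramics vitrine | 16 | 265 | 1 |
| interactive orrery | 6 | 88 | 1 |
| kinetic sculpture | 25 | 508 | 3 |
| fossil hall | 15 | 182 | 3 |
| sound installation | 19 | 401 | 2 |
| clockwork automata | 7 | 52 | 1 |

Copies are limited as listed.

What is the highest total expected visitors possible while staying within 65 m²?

Kinetic sculpture + 2×sound installation uses 63 of the 65 m² and totals 1310.

1310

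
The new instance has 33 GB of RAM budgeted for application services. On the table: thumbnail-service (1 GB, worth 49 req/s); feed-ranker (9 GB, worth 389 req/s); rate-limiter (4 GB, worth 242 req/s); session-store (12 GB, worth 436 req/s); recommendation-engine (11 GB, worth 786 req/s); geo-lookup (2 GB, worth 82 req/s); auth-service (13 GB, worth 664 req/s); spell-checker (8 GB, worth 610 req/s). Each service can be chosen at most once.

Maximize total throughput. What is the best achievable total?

2109

Taking the top-ratio services first gives thumbnail-service + feed-ranker + rate-limiter + recommendation-engine + spell-checker for 2076 (33 GB).
Dropping feed-ranker and rate-limiter frees 13 GB; slotting in auth-service (13 GB) lifts the total to 2109 at 33 GB.
That's the maximum — no swap from here does better than 2109.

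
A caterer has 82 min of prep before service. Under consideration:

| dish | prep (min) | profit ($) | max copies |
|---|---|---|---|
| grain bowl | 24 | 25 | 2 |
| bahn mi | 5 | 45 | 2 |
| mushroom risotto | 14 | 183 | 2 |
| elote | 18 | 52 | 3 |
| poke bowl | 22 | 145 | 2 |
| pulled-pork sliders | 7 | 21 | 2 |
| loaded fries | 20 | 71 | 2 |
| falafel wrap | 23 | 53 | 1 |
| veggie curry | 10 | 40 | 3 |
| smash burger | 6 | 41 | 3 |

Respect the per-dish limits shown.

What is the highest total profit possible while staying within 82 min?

The ratio heuristic lands on 2×bahn mi + 2×mushroom risotto + poke bowl + 3×smash burger (724) but leaves 4 min idle.
Replace 3×smash burger with poke bowl: the trade gains 22 net, giving 746 at 82 min.
Nothing else within 82 min beats 746.

746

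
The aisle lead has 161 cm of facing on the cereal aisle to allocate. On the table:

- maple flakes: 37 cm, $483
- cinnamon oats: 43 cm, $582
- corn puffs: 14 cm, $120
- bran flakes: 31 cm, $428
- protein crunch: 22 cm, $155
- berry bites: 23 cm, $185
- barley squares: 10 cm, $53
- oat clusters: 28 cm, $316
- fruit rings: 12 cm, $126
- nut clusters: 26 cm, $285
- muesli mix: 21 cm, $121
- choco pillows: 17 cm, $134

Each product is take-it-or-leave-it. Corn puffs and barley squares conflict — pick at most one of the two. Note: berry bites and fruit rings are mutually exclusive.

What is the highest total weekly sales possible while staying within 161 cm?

1988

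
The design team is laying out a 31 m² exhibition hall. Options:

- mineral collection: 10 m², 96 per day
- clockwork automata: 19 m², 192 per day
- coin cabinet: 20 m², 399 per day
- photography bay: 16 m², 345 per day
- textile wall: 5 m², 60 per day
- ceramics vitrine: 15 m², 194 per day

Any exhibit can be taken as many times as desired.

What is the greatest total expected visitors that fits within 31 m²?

Best packing: photography bay + ceramics vitrine — 31 m², 539 total.
Every other selection either busts 31 m² or fails to beat 539.

539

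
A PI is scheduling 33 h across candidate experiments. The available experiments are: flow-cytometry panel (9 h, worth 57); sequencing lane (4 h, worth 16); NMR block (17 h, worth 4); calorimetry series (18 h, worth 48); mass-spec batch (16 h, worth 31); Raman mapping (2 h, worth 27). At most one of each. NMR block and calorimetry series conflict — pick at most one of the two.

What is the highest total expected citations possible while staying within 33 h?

Flow-cytometry panel + sequencing lane + calorimetry series + Raman mapping uses 33 of the 33 h and totals 148.
Nothing else feasible within 33 h beats 148.

148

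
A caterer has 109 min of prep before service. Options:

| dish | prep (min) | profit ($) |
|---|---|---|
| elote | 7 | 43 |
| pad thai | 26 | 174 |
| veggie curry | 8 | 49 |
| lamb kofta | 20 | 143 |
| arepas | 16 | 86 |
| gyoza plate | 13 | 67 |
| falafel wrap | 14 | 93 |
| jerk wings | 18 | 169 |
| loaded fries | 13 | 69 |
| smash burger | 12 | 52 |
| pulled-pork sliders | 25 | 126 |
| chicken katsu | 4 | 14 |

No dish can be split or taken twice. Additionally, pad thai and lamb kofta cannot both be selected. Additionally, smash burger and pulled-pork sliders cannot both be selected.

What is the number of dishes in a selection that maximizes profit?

Optimal total is 719.
One optimal bundle: elote + veggie curry + lamb kofta + arepas + gyoza plate + falafel wrap + jerk wings + loaded fries (109 min).
All optima have 8 dishes.

8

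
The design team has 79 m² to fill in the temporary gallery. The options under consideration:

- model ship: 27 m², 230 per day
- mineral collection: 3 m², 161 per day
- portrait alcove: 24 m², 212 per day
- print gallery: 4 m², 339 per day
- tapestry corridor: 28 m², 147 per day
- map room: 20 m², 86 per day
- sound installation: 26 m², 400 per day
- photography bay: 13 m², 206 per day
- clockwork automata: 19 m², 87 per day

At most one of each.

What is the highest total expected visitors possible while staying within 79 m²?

1336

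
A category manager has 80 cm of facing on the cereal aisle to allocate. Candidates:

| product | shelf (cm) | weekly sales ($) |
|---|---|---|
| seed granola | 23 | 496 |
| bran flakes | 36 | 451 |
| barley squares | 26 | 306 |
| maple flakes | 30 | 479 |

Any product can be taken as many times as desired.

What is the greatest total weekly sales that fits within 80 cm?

Density check — seed granola 21.57, maple flakes 15.97, bran flakes 12.53, barley squares 11.77 are the best per cm.
3×seed granola uses 69 of the 80 cm and totals 1488.
The spare 11 cm is too small for any remaining product, and no exchange beats 1488.

1488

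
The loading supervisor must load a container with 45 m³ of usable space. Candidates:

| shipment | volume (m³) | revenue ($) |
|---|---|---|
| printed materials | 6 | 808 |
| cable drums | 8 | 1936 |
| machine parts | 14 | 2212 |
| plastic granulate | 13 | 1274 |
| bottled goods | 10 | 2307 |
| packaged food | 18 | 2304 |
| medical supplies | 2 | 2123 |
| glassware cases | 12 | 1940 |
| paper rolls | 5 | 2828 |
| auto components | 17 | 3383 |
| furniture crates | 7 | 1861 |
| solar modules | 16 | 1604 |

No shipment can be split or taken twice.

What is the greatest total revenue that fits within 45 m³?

Best packing: cable drums + bottled goods + medical supplies + glassware cases + paper rolls + furniture crates — 44 m³, 12995 total.
Runner-up printed materials + cable drums + medical supplies + paper rolls + auto components + furniture crates tops out at 12939.

12995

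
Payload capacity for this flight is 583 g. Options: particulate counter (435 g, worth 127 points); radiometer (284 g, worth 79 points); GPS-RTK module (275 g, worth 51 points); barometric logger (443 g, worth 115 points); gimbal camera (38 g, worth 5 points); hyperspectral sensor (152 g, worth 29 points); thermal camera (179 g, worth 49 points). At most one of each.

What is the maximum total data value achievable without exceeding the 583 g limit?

The ratio heuristic lands on particulate counter + gimbal camera (132) but leaves 110 g idle.
The 435 g tied up in particulate counter is better spent on radiometer + thermal camera — total rises to 133 (501 g).

133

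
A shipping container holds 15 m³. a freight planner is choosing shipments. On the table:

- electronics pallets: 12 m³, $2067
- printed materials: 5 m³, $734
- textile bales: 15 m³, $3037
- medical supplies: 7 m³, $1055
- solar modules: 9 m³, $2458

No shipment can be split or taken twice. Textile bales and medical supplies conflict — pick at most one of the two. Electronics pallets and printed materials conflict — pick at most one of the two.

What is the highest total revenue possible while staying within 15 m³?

3192

Best packing: printed materials + solar modules — 14 m³, 3192 total.
The closest alternative, textile bales, reaches only 3037.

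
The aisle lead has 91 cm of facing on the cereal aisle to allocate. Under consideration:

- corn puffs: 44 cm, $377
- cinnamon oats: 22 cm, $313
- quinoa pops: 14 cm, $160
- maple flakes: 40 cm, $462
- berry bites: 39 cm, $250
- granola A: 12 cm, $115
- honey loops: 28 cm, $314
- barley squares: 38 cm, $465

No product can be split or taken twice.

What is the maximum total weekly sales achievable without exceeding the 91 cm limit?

1092

Taking the top-ratio products first gives cinnamon oats + quinoa pops + granola A + barley squares for 1053 (86 cm).
The 26 cm tied up in quinoa pops and granola A is better spent on honey loops — total rises to 1092 (88 cm).
No other feasible combination exceeds 1092.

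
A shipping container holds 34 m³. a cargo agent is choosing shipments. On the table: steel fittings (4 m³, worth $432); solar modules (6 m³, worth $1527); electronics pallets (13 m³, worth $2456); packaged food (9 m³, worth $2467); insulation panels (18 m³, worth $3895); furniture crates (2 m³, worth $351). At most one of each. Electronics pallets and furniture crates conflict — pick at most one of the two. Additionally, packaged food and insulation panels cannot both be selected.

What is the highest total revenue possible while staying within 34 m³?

6882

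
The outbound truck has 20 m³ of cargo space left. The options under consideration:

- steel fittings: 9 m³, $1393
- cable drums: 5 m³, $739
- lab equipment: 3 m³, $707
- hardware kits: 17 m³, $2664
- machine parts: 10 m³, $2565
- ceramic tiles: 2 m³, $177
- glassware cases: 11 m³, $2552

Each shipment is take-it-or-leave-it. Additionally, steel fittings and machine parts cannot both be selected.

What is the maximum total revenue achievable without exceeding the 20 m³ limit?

4188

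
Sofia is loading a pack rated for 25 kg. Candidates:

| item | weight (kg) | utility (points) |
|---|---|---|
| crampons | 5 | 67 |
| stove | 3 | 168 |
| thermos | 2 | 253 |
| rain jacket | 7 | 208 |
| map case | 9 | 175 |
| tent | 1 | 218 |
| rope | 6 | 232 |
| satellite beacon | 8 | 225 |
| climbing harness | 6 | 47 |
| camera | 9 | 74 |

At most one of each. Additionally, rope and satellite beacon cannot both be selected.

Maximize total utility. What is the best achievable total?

Best packing: crampons + stove + thermos + rain jacket + tent + rope — 24 kg, 1146 total.
No other feasible combination exceeds 1146.

1146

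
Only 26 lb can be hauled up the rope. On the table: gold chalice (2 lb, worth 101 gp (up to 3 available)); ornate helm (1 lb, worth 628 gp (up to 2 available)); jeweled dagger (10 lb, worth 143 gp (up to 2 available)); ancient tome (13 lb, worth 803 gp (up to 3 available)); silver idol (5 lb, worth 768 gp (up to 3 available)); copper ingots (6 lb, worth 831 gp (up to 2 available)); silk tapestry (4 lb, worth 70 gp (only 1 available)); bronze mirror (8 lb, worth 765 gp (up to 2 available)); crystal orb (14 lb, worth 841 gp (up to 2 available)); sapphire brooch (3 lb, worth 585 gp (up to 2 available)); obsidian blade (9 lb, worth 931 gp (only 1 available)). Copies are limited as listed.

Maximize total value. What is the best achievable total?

Greedy by ratio would take gold chalice + 2×ornate helm + 3×silver idol + 2×sapphire brooch: 25 lb used, total 4831.
Dropping gold chalice and sapphire brooch frees 5 lb; slotting in copper ingots (6 lb) lifts the total to 4976 at 26 lb.
Nothing else within 26 lb beats 4976.

4976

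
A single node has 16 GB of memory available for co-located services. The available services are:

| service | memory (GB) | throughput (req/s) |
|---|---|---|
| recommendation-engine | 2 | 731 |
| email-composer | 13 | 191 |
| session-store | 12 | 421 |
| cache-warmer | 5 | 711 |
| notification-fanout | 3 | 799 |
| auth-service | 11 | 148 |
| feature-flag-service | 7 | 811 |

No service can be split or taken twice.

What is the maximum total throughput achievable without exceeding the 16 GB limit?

2341

Ranking by ratio (throughput/GB): recommendation-engine 365.50, notification-fanout 266.33, cache-warmer 142.20.
Taking the top-ratio services first gives recommendation-engine + cache-warmer + notification-fanout for 2241 (10 GB).
Replace cache-warmer with feature-flag-service: the trade gains 100 net, giving 2341 at 12 GB.
Next best is cache-warmer + notification-fanout + feature-flag-service at 2321 (15 GB) — short by 20.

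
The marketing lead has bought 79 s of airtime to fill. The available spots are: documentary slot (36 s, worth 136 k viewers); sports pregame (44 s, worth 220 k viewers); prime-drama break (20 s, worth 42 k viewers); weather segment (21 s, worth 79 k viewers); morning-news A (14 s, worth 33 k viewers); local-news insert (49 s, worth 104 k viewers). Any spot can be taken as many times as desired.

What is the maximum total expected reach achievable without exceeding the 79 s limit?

Sports pregame + weather segment + morning-news A uses 79 of the 79 s and totals 332.

332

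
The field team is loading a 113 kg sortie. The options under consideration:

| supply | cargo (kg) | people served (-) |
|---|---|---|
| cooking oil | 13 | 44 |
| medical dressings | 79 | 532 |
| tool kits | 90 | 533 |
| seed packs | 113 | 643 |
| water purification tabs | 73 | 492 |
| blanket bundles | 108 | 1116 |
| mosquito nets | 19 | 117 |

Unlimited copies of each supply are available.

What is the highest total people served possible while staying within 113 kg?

The ratio ordering already packs tightly: blanket bundles, 108 kg, 1116.
That's the maximum — no swap from here does better than 1116.

1116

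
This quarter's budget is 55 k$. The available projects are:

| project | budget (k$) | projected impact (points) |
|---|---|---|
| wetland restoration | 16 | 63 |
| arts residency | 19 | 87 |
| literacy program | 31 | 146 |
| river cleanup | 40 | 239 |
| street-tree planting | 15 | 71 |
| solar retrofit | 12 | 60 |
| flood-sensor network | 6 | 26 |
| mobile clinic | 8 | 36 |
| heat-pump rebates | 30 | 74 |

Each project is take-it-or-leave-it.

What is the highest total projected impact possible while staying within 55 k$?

Filling by ratio: river cleanup + solar retrofit for 299, with 3 k$ left unused.
The 12 k$ tied up in solar retrofit is better spent on street-tree planting — total rises to 310 (55 k$).

310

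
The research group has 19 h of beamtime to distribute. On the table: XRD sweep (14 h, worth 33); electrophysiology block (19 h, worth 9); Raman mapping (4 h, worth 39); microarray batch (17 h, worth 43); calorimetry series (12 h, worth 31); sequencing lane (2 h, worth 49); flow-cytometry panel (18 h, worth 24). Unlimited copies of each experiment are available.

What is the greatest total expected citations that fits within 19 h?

441

Taking 9×sequencing lane: 18 h used, 441 in expected citations.
Nothing else within 19 h beats 441.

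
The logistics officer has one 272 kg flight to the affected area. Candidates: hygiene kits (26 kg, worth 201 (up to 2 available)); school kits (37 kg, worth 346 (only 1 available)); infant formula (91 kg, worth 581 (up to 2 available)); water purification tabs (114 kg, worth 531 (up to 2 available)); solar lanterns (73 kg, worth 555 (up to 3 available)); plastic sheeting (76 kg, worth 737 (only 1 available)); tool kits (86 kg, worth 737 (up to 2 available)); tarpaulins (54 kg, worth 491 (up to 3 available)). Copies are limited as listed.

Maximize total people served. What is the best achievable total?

Taking the top-ratio supplies first gives hygiene kits + school kits + plastic sheeting + 2×tarpaulins for 2266 (247 kg).
The 63 kg tied up in hygiene kits and school kits is better spent on tool kits — total rises to 2456 (270 kg).
Nothing else within 272 kg beats 2456.

2456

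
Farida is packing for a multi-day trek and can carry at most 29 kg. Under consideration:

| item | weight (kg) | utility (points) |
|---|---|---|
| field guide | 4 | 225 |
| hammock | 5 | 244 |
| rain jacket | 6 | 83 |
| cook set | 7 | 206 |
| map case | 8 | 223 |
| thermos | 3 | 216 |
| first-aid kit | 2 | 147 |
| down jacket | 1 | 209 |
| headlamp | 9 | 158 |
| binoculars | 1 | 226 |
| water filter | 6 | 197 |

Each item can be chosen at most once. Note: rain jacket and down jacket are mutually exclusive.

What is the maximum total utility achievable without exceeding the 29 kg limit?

Field guide + hammock + cook set + thermos + first-aid kit + down jacket + binoculars + water filter uses 29 of the 29 kg and totals 1670.
Every other selection either busts 29 kg or breaks a pairing rule or fails to beat 1670.

1670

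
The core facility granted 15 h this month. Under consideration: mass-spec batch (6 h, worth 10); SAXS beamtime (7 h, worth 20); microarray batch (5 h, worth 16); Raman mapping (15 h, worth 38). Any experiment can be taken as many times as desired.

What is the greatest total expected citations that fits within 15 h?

48

The ratio ordering already packs tightly: 3×microarray batch, 15 h, 48.
Every other selection either busts 15 h or fails to beat 48.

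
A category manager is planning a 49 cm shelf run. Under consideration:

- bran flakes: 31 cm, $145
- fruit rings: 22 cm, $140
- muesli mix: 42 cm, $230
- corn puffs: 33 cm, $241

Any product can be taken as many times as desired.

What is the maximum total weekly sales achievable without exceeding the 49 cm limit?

280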